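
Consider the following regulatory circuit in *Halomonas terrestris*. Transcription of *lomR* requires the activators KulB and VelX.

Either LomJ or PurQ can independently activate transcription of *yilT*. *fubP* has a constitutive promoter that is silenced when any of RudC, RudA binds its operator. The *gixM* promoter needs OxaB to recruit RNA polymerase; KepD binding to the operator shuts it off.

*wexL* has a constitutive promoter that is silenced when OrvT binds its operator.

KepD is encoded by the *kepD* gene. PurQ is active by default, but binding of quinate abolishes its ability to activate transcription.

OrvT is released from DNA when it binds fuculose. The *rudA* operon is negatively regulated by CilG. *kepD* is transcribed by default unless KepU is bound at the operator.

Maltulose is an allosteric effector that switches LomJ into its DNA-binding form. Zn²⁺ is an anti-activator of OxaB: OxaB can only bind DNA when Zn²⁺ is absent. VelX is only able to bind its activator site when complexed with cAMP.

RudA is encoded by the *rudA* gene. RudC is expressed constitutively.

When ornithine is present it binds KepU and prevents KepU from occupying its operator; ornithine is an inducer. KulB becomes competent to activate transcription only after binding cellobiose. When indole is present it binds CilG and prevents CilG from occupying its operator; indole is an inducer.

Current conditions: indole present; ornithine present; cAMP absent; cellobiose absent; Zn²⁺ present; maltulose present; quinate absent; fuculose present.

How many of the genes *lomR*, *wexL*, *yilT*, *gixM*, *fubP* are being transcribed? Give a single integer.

Cellobiose is absent, so KulB is inactive.
cAMP is absent, so VelX is inactive.
Required activator KulB is absent, so *lomR* is not transcribed.
→ *lomR* is OFF.
Fuculose is present, so OrvT is inactive.
With no repressor bound, *wexL* is transcribed.
→ *wexL* is ON.
Maltulose is present, so LomJ is active.
Quinate is absent, so PurQ is active.
Activator LomJ is present, so *yilT* is transcribed.
→ *yilT* is ON.
Ornithine is present, so KepU is inactive.
With no repressor bound, *kepD* is transcribed.
So KepD is produced and active.
Zn²⁺ is present, so OxaB is inactive.
With repressor KepD bound, *gixM* is not transcribed.
→ *gixM* is OFF.
RudC is produced constitutively and is active.
Indole is present, so CilG is inactive.
With no repressor bound, *rudA* is transcribed.
So RudA is produced and active.
With repressor RudC bound, *fubP* is not transcribed.
→ *fubP* is OFF.
2 of the 5 genes are transcribed.

2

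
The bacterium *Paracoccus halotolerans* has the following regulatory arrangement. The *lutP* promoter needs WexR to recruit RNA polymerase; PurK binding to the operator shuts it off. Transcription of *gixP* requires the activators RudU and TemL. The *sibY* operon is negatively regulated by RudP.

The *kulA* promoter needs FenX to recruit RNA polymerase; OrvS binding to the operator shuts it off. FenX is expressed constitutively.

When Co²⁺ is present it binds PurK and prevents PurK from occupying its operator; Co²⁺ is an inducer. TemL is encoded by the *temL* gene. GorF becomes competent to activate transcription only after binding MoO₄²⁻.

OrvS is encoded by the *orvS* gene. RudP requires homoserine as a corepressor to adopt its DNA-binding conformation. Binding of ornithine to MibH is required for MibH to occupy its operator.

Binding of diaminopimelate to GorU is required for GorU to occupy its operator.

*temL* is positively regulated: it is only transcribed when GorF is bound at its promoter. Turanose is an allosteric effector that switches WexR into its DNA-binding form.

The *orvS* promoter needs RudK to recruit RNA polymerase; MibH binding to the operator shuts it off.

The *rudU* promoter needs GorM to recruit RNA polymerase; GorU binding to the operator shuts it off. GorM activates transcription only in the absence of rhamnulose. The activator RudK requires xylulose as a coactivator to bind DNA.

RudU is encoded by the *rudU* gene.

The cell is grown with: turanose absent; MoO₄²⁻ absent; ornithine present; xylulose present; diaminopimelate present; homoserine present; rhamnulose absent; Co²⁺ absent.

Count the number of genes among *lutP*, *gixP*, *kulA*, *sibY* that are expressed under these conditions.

Co²⁺ is absent, so PurK is active.
Turanose is absent, so WexR is inactive.
With repressor PurK bound, *lutP* is not transcribed.
→ *lutP* is OFF.
Rhamnulose is absent, so GorM is active.
Diaminopimelate is present, so GorU is active.
With repressor GorU bound, *rudU* is not transcribed.
So RudU is not produced.
MoO₄²⁻ is absent, so GorF is inactive.
Required activator GorF is absent, so *temL* is not transcribed.
So TemL is not produced.
Required activator RudU is absent, so *gixP* is not transcribed.
→ *gixP* is OFF.
Xylulose is present, so RudK is active.
Ornithine is present, so MibH is active.
With repressor MibH bound, *orvS* is not transcribed.
So OrvS is not produced.
FenX is produced constitutively and is active.
No repressor is bound and FenX is active, so *kulA* is transcribed.
→ *kulA* is ON.
Homoserine is present, so RudP is active.
With repressor RudP bound, *sibY* is not transcribed.
→ *sibY* is OFF.
1 of the 4 genes is transcribed.

1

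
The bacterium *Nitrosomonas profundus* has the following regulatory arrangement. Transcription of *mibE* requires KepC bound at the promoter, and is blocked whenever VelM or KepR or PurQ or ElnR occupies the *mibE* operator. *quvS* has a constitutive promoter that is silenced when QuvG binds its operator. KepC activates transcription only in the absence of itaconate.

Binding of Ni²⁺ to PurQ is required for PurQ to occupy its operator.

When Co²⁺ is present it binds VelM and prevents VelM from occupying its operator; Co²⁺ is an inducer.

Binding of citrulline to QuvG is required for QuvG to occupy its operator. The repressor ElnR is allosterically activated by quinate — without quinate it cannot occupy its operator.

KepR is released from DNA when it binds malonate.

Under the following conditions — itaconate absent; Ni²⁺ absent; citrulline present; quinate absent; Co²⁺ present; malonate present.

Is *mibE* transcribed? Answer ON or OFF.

Itaconate is absent, so KepC is active.
Co²⁺ is present, so VelM is inactive.
Malonate is present, so KepR is inactive.
Ni²⁺ is absent, so PurQ is inactive.
Quinate is absent, so ElnR is inactive.
No repressor is bound and KepC is active, so *mibE* is transcribed.

ON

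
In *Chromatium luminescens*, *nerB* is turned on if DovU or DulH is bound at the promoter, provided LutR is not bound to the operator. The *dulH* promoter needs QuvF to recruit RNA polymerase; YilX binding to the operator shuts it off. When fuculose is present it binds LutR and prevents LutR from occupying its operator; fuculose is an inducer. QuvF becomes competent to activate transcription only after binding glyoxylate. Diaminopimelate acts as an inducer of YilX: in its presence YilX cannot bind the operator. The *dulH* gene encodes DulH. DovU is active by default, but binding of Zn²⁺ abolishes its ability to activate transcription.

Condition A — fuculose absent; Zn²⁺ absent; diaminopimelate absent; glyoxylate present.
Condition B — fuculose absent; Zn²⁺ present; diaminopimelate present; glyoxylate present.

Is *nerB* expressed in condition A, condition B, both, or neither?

Condition A:
Fuculose is absent, so LutR is active.
Zn²⁺ is absent, so DovU is active.
Diaminopimelate is absent, so YilX is active.
Glyoxylate is present, so QuvF is active.
With repressor YilX bound, *dulH* is not transcribed.
So DulH is not produced.
With repressor LutR bound, *nerB* is not transcribed.
→ *nerB* is OFF in A.
Condition B:
Fuculose is absent, so LutR is active.
Zn²⁺ is present, so DovU is inactive.
Diaminopimelate is present, so YilX is inactive.
Glyoxylate is present, so QuvF is active.
No repressor is bound and QuvF is active, so *dulH* is transcribed.
So DulH is produced and active.
With repressor LutR bound, *nerB* is not transcribed.
→ *nerB* is OFF in B.

neither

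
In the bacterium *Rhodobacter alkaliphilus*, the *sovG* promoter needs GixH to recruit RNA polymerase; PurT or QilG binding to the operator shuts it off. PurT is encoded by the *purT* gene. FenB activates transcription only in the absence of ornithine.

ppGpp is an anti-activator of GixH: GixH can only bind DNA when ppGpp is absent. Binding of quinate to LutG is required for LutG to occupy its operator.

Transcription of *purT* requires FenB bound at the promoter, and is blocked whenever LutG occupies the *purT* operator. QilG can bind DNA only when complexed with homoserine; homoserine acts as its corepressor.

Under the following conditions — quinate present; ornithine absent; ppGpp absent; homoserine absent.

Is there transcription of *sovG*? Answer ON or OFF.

ON

ppGpp is absent, so GixH is active.
Ornithine is absent, so FenB is active.
Quinate is present, so LutG is active.
With repressor LutG bound, *purT* is not transcribed.
So PurT is not produced.
Homoserine is absent, so QilG is inactive.
No repressor is bound and GixH is active, so *sovG* is transcribed.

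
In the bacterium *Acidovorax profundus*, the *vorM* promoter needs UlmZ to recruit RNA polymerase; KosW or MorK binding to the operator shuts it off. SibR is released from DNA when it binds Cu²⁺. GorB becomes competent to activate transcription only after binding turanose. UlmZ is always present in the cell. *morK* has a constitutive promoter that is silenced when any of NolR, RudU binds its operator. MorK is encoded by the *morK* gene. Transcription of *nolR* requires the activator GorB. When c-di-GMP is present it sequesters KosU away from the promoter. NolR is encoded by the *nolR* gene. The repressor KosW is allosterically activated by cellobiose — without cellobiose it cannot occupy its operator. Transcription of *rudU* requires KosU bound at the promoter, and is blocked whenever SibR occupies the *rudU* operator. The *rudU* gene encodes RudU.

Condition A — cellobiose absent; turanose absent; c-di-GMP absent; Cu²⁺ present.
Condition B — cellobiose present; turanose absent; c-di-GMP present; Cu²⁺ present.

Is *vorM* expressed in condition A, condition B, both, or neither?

Condition A:
UlmZ is produced constitutively and is active.
Cellobiose is absent, so KosW is inactive.
Turanose is absent, so GorB is inactive.
Required activator GorB is absent, so *nolR* is not transcribed.
So NolR is not produced.
c-di-GMP is absent, so KosU is active.
Cu²⁺ is present, so SibR is inactive.
No repressor is bound and KosU is active, so *rudU* is transcribed.
So RudU is produced and active.
With repressor RudU bound, *morK* is not transcribed.
So MorK is not produced.
No repressor is bound and UlmZ is active, so *vorM* is transcribed.
→ *vorM* is ON in A.
Condition B:
UlmZ is produced constitutively and is active.
Cellobiose is present, so KosW is active.
Turanose is absent, so GorB is inactive.
Required activator GorB is absent, so *nolR* is not transcribed.
So NolR is not produced.
c-di-GMP is present, so KosU is inactive.
Cu²⁺ is present, so SibR is inactive.
Required activator KosU is absent, so *rudU* is not transcribed.
So RudU is not produced.
With no repressor bound, *morK* is transcribed.
So MorK is produced and active.
With repressor KosW bound, *vorM* is not transcribed.
→ *vorM* is OFF in B.

A only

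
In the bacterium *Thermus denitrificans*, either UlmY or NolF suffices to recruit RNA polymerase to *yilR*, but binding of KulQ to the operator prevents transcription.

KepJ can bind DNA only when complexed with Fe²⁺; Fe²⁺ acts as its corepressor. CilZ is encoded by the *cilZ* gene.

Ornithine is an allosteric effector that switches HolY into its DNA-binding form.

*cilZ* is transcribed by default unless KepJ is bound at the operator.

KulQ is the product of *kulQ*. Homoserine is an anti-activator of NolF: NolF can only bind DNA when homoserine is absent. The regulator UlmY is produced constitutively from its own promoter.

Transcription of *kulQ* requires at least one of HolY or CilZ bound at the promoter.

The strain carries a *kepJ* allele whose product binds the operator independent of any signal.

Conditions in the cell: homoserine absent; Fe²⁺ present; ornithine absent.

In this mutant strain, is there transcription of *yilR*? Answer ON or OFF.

ON

Ornithine is absent, so HolY is inactive.
KepJ is constitutively active in this strain.
With repressor KepJ bound, *cilZ* is not transcribed.
So CilZ is not produced.
No activator is available at the *kulQ* promoter, so *kulQ* is not transcribed.
So KulQ is not produced.
UlmY is produced constitutively and is active.
Homoserine is absent, so NolF is active.
Activator UlmY is present, so *yilR* is transcribed.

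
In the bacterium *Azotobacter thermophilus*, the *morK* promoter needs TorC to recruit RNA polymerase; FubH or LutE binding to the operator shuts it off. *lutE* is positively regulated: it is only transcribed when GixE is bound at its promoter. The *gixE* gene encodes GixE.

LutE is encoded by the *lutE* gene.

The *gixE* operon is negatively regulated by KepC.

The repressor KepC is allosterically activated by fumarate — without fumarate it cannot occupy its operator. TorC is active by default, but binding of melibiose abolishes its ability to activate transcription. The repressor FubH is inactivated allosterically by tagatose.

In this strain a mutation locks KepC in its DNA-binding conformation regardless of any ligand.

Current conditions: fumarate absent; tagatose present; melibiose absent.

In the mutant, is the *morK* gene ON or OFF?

ON

Tagatose is present, so FubH is inactive.
KepC is constitutively active in this strain.
With repressor KepC bound, *gixE* is not transcribed.
So GixE is not produced.
Required activator GixE is absent, so *lutE* is not transcribed.
So LutE is not produced.
Melibiose is absent, so TorC is active.
No repressor is bound and TorC is active, so *morK* is transcribed.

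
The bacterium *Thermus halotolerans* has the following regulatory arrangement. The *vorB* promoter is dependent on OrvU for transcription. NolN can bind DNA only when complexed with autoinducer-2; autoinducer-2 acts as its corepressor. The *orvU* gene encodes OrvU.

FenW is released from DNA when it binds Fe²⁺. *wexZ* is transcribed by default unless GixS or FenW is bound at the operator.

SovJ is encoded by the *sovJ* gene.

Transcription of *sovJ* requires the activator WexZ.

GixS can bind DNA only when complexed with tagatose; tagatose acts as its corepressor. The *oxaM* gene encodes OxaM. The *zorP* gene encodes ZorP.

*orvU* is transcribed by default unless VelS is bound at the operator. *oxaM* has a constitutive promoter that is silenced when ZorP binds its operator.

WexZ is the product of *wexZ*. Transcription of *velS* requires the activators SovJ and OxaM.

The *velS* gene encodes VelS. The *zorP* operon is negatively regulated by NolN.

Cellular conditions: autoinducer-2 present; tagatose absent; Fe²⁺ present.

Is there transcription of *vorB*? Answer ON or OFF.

OFF

Tagatose is absent, so GixS is inactive.
Fe²⁺ is present, so FenW is inactive.
With no repressor bound, *wexZ* is transcribed.
So WexZ is produced and active.
No repressor is bound and WexZ is active, so *sovJ* is transcribed.
So SovJ is produced and active.
Autoinducer-2 is present, so NolN is active.
With repressor NolN bound, *zorP* is not transcribed.
So ZorP is not produced.
With no repressor bound, *oxaM* is transcribed.
So OxaM is produced and active.
No repressor is bound and SovJ and OxaM are active, so *velS* is transcribed.
So VelS is produced and active.
With repressor VelS bound, *orvU* is not transcribed.
So OrvU is not produced.
Required activator OrvU is absent, so *vorB* is not transcribed.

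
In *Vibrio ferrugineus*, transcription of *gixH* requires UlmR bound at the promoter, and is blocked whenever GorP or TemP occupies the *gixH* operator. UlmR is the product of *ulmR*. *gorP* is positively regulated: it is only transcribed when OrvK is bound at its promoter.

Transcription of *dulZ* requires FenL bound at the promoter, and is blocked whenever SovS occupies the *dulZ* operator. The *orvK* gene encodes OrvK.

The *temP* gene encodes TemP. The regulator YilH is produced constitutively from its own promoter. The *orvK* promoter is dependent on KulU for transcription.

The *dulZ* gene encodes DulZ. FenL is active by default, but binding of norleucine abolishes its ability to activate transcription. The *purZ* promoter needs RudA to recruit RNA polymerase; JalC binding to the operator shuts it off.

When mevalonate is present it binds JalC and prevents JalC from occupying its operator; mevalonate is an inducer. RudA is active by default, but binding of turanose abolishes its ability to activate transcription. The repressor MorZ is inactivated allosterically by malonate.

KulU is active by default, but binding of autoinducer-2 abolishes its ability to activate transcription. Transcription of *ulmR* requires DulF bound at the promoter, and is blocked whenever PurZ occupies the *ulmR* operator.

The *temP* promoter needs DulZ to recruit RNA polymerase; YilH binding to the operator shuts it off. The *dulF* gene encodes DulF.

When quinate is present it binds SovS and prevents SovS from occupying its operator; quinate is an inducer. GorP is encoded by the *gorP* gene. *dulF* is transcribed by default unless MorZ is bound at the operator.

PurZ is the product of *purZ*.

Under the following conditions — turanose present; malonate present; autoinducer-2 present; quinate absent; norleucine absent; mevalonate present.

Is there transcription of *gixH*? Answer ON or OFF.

ON

Autoinducer-2 is present, so KulU is inactive.
Required activator KulU is absent, so *orvK* is not transcribed.
So OrvK is not produced.
Required activator OrvK is absent, so *gorP* is not transcribed.
So GorP is not produced.
Malonate is present, so MorZ is inactive.
With no repressor bound, *dulF* is transcribed.
So DulF is produced and active.
Turanose is present, so RudA is inactive.
Mevalonate is present, so JalC is inactive.
Required activator RudA is absent, so *purZ* is not transcribed.
So PurZ is not produced.
No repressor is bound and DulF is active, so *ulmR* is transcribed.
So UlmR is produced and active.
YilH is produced constitutively and is active.
Norleucine is absent, so FenL is active.
Quinate is absent, so SovS is active.
With repressor SovS bound, *dulZ* is not transcribed.
So DulZ is not produced.
With repressor YilH bound, *temP* is not transcribed.
So TemP is not produced.
No repressor is bound and UlmR is active, so *gixH* is transcribed.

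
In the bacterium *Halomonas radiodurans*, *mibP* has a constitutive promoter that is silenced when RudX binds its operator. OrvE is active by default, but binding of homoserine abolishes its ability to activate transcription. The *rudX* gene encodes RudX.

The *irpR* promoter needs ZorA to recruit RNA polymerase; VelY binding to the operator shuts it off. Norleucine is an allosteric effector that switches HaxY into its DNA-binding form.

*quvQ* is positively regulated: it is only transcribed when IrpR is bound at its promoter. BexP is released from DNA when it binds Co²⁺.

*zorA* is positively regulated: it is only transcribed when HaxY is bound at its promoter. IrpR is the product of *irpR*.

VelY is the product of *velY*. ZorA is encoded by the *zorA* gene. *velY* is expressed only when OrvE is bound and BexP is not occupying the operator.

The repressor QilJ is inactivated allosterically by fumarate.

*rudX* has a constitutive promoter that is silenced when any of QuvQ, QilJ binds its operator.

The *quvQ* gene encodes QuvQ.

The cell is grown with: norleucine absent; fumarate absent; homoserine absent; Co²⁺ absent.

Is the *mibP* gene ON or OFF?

Norleucine is absent, so HaxY is inactive.
Required activator HaxY is absent, so *zorA* is not transcribed.
So ZorA is not produced.
Co²⁺ is absent, so BexP is active.
Homoserine is absent, so OrvE is active.
With repressor BexP bound, *velY* is not transcribed.
So VelY is not produced.
Required activator ZorA is absent, so *irpR* is not transcribed.
So IrpR is not produced.
Required activator IrpR is absent, so *quvQ* is not transcribed.
So QuvQ is not produced.
Fumarate is absent, so QilJ is active.
With repressor QilJ bound, *rudX* is not transcribed.
So RudX is not produced.
With no repressor bound, *mibP* is transcribed.

ON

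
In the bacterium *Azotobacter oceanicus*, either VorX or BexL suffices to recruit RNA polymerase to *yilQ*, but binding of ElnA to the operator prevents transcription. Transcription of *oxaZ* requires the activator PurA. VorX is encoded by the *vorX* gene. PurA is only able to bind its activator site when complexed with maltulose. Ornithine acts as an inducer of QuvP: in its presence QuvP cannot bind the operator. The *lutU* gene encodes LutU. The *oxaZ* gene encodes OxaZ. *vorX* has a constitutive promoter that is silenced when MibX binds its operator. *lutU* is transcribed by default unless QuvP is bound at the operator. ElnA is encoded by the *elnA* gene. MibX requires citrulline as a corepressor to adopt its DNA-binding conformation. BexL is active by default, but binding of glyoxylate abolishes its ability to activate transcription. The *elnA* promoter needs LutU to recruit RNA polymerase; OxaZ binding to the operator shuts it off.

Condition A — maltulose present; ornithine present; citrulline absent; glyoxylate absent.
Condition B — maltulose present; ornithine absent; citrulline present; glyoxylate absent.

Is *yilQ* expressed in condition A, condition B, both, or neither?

both

Condition A:
Maltulose is present, so PurA is active.
No repressor is bound and PurA is active, so *oxaZ* is transcribed.
So OxaZ is produced and active.
Ornithine is present, so QuvP is inactive.
With no repressor bound, *lutU* is transcribed.
So LutU is produced and active.
With repressor OxaZ bound, *elnA* is not transcribed.
So ElnA is not produced.
Citrulline is absent, so MibX is inactive.
With no repressor bound, *vorX* is transcribed.
So VorX is produced and active.
Glyoxylate is absent, so BexL is active.
Activator VorX is present, so *yilQ* is transcribed.
→ *yilQ* is ON in A.
Condition B:
Maltulose is present, so PurA is active.
No repressor is bound and PurA is active, so *oxaZ* is transcribed.
So OxaZ is produced and active.
Ornithine is absent, so QuvP is active.
With repressor QuvP bound, *lutU* is not transcribed.
So LutU is not produced.
With repressor OxaZ bound, *elnA* is not transcribed.
So ElnA is not produced.
Citrulline is present, so MibX is active.
With repressor MibX bound, *vorX* is not transcribed.
So VorX is not produced.
Glyoxylate is absent, so BexL is active.
Activator BexL is present, so *yilQ* is transcribed.
→ *yilQ* is ON in B.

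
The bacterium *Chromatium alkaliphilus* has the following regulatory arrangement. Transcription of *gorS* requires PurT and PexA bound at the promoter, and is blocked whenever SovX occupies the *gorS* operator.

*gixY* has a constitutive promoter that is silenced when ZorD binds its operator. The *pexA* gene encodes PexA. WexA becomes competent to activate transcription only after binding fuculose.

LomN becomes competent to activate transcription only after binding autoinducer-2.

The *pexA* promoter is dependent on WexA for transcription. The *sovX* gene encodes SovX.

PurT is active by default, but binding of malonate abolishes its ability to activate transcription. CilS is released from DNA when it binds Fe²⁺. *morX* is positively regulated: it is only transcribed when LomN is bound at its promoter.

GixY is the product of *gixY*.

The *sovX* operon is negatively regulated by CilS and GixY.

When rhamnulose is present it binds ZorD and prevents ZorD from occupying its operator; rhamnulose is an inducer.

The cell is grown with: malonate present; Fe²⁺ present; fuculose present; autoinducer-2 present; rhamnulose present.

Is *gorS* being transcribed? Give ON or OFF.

OFF

Fe²⁺ is present, so CilS is inactive.
Rhamnulose is present, so ZorD is inactive.
With no repressor bound, *gixY* is transcribed.
So GixY is produced and active.
With repressor GixY bound, *sovX* is not transcribed.
So SovX is not produced.
Malonate is present, so PurT is inactive.
Fuculose is present, so WexA is active.
No repressor is bound and WexA is active, so *pexA* is transcribed.
So PexA is produced and active.
Required activator PurT is absent, so *gorS* is not transcribed.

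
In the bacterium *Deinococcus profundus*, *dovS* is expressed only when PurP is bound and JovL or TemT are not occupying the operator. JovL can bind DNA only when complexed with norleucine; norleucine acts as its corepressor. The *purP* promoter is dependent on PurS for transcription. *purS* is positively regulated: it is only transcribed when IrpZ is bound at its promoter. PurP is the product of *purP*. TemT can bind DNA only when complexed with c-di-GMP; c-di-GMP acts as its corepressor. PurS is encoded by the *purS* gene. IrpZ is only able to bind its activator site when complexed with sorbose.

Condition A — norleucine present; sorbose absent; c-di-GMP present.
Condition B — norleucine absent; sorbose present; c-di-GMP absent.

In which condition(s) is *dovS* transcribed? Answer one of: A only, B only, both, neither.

B only

Condition A:
Norleucine is present, so JovL is active.
Sorbose is absent, so IrpZ is inactive.
Required activator IrpZ is absent, so *purS* is not transcribed.
So PurS is not produced.
Required activator PurS is absent, so *purP* is not transcribed.
So PurP is not produced.
c-di-GMP is present, so TemT is active.
With repressor JovL bound, *dovS* is not transcribed.
→ *dovS* is OFF in A.
Condition B:
Norleucine is absent, so JovL is inactive.
Sorbose is present, so IrpZ is active.
No repressor is bound and IrpZ is active, so *purS* is transcribed.
So PurS is produced and active.
No repressor is bound and PurS is active, so *purP* is transcribed.
So PurP is produced and active.
c-di-GMP is absent, so TemT is inactive.
No repressor is bound and PurP is active, so *dovS* is transcribed.
→ *dovS* is ON in B.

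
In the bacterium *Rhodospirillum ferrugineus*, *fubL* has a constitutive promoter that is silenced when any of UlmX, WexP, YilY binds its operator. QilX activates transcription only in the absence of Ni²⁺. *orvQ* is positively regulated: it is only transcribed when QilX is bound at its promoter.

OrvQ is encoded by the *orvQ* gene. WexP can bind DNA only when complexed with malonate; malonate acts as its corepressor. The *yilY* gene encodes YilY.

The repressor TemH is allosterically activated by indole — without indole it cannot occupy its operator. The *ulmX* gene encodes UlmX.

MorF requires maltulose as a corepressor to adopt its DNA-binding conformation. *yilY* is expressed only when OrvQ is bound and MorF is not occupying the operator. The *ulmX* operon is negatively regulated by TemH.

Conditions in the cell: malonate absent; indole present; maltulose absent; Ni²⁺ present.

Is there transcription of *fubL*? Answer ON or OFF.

Indole is present, so TemH is active.
With repressor TemH bound, *ulmX* is not transcribed.
So UlmX is not produced.
Malonate is absent, so WexP is inactive.
Maltulose is absent, so MorF is inactive.
Ni²⁺ is present, so QilX is inactive.
Required activator QilX is absent, so *orvQ* is not transcribed.
So OrvQ is not produced.
Required activator OrvQ is absent, so *yilY* is not transcribed.
So YilY is not produced.
With no repressor bound, *fubL* is transcribed.

ON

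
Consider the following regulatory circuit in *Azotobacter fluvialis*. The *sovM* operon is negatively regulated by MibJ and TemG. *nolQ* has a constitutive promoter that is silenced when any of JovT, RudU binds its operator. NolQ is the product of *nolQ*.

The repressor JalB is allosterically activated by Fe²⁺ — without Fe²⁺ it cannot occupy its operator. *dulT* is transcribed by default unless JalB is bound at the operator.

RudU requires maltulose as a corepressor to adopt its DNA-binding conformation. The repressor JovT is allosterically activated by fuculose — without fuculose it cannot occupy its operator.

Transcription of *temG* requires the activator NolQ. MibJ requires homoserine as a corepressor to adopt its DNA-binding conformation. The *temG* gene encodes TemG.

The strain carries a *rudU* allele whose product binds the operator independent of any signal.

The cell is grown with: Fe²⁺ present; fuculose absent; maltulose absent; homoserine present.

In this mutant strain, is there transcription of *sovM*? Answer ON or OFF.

Homoserine is present, so MibJ is active.
Fuculose is absent, so JovT is inactive.
RudU is constitutively active in this strain.
With repressor RudU bound, *nolQ* is not transcribed.
So NolQ is not produced.
Required activator NolQ is absent, so *temG* is not transcribed.
So TemG is not produced.
With repressor MibJ bound, *sovM* is not transcribed.

OFF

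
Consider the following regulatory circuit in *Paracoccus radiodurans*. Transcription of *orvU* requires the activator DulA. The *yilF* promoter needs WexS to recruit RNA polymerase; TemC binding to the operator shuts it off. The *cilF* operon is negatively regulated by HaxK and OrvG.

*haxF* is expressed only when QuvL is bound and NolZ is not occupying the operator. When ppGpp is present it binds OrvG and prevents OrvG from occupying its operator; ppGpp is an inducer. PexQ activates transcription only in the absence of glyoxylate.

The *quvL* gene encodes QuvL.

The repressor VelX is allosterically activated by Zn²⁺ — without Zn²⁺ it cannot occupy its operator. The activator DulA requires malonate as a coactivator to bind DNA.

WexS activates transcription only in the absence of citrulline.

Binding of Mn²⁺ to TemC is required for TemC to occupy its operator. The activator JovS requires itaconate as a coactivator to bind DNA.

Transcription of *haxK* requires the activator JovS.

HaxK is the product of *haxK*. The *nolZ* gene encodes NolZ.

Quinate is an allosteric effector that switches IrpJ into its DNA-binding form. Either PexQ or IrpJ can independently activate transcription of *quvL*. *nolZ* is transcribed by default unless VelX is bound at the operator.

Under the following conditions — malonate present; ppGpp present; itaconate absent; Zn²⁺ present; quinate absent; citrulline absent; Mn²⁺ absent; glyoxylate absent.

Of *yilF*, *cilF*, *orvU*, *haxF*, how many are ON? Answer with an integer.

4

Citrulline is absent, so WexS is active.
Mn²⁺ is absent, so TemC is inactive.
No repressor is bound and WexS is active, so *yilF* is transcribed.
→ *yilF* is ON.
Itaconate is absent, so JovS is inactive.
Required activator JovS is absent, so *haxK* is not transcribed.
So HaxK is not produced.
ppGpp is present, so OrvG is inactive.
With no repressor bound, *cilF* is transcribed.
→ *cilF* is ON.
Malonate is present, so DulA is active.
No repressor is bound and DulA is active, so *orvU* is transcribed.
→ *orvU* is ON.
Glyoxylate is absent, so PexQ is active.
Quinate is absent, so IrpJ is inactive.
Activator PexQ is present, so *quvL* is transcribed.
So QuvL is produced and active.
Zn²⁺ is present, so VelX is active.
With repressor VelX bound, *nolZ* is not transcribed.
So NolZ is not produced.
No repressor is bound and QuvL is active, so *haxF* is transcribed.
→ *haxF* is ON.
4 of the 4 genes are transcribed.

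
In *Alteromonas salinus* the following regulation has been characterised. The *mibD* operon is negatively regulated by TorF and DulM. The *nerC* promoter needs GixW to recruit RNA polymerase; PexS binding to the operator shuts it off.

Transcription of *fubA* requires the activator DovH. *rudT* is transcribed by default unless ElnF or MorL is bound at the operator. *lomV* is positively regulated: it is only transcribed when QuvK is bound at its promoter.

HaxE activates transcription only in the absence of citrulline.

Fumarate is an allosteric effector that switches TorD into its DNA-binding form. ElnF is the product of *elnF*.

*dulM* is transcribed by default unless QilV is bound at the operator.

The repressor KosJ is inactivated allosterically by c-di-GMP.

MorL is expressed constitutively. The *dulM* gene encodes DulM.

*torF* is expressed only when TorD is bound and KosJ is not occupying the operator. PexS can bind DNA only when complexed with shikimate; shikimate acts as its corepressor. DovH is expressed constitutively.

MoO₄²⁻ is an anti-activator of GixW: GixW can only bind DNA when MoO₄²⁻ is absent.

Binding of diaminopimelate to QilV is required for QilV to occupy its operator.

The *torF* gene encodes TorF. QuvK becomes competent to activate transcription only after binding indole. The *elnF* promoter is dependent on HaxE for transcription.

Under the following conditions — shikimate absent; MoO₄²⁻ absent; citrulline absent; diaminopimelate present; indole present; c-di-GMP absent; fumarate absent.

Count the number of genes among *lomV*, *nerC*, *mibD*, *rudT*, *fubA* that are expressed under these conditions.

4

Indole is present, so QuvK is active.
No repressor is bound and QuvK is active, so *lomV* is transcribed.
→ *lomV* is ON.
MoO₄²⁻ is absent, so GixW is active.
Shikimate is absent, so PexS is inactive.
No repressor is bound and GixW is active, so *nerC* is transcribed.
→ *nerC* is ON.
Fumarate is absent, so TorD is inactive.
c-di-GMP is absent, so KosJ is active.
With repressor KosJ bound, *torF* is not transcribed.
So TorF is not produced.
Diaminopimelate is present, so QilV is active.
With repressor QilV bound, *dulM* is not transcribed.
So DulM is not produced.
With no repressor bound, *mibD* is transcribed.
→ *mibD* is ON.
Citrulline is absent, so HaxE is active.
No repressor is bound and HaxE is active, so *elnF* is transcribed.
So ElnF is produced and active.
MorL is produced constitutively and is active.
With repressor ElnF bound, *rudT* is not transcribed.
→ *rudT* is OFF.
DovH is produced constitutively and is active.
No repressor is bound and DovH is active, so *fubA* is transcribed.
→ *fubA* is ON.
4 of the 5 genes are transcribed.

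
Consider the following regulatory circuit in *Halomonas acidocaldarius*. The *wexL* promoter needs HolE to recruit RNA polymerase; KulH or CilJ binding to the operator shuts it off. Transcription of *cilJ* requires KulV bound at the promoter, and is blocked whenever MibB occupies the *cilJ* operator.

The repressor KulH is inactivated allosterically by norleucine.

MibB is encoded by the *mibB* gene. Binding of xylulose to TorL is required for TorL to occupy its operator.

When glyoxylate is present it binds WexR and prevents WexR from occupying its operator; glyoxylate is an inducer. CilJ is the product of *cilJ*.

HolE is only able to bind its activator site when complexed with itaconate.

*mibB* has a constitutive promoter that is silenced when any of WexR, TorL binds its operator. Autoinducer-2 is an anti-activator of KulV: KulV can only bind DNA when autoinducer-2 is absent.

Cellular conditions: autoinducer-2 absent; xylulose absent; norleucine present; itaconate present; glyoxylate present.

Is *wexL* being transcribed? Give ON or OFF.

ON

Norleucine is present, so KulH is inactive.
Itaconate is present, so HolE is active.
Glyoxylate is present, so WexR is inactive.
Xylulose is absent, so TorL is inactive.
With no repressor bound, *mibB* is transcribed.
So MibB is produced and active.
Autoinducer-2 is absent, so KulV is active.
With repressor MibB bound, *cilJ* is not transcribed.
So CilJ is not produced.
No repressor is bound and HolE is active, so *wexL* is transcribed.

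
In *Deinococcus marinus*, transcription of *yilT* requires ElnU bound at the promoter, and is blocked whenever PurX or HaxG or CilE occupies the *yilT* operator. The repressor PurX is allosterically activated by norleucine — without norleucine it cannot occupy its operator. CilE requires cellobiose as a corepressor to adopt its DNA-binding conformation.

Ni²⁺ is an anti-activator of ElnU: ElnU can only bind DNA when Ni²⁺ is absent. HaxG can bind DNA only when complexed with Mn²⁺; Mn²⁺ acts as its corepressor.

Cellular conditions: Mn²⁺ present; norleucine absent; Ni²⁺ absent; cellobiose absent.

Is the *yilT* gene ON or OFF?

Norleucine is absent, so PurX is inactive.
Mn²⁺ is present, so HaxG is active.
Cellobiose is absent, so CilE is inactive.
Ni²⁺ is absent, so ElnU is active.
With repressor HaxG bound, *yilT* is not transcribed.

OFF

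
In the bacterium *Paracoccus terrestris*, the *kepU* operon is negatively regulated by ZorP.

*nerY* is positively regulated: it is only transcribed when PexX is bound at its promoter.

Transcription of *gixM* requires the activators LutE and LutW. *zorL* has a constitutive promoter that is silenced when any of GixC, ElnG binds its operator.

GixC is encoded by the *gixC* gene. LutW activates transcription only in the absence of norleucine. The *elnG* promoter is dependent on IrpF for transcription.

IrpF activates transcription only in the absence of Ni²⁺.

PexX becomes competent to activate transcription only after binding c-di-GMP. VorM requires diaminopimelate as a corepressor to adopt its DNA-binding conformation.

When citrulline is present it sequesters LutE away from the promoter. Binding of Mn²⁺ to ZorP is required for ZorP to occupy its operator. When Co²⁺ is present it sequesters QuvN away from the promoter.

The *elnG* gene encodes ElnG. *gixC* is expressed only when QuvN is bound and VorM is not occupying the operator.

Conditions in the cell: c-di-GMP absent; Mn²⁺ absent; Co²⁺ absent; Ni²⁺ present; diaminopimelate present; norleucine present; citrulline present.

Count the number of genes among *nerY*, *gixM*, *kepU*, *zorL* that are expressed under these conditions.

2

c-di-GMP is absent, so PexX is inactive.
Required activator PexX is absent, so *nerY* is not transcribed.
→ *nerY* is OFF.
Citrulline is present, so LutE is inactive.
Norleucine is present, so LutW is inactive.
Required activator LutE is absent, so *gixM* is not transcribed.
→ *gixM* is OFF.
Mn²⁺ is absent, so ZorP is inactive.
With no repressor bound, *kepU* is transcribed.
→ *kepU* is ON.
Diaminopimelate is present, so VorM is active.
Co²⁺ is absent, so QuvN is active.
With repressor VorM bound, *gixC* is not transcribed.
So GixC is not produced.
Ni²⁺ is present, so IrpF is inactive.
Required activator IrpF is absent, so *elnG* is not transcribed.
So ElnG is not produced.
With no repressor bound, *zorL* is transcribed.
→ *zorL* is ON.
2 of the 4 genes are transcribed.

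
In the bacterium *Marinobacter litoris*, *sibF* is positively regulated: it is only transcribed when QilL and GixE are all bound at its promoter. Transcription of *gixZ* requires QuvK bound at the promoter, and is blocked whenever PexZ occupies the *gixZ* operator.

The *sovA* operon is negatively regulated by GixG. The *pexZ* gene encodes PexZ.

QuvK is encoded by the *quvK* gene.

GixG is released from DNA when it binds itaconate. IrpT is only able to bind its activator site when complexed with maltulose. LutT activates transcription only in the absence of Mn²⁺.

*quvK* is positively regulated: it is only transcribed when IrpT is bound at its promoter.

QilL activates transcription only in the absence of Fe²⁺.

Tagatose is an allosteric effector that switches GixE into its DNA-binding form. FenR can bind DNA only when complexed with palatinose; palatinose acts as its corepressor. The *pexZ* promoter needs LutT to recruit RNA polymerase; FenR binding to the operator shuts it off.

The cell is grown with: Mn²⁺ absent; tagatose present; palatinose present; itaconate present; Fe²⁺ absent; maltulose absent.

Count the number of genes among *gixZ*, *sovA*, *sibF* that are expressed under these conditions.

Mn²⁺ is absent, so LutT is active.
Palatinose is present, so FenR is active.
With repressor FenR bound, *pexZ* is not transcribed.
So PexZ is not produced.
Maltulose is absent, so IrpT is inactive.
Required activator IrpT is absent, so *quvK* is not transcribed.
So QuvK is not produced.
Required activator QuvK is absent, so *gixZ* is not transcribed.
→ *gixZ* is OFF.
Itaconate is present, so GixG is inactive.
With no repressor bound, *sovA* is transcribed.
→ *sovA* is ON.
Fe²⁺ is absent, so QilL is active.
Tagatose is present, so GixE is active.
No repressor is bound and QilL and GixE are active, so *sibF* is transcribed.
→ *sibF* is ON.
2 of the 3 genes are transcribed.

2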